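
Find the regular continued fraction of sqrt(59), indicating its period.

Write x_i = (sqrt(59) + m_i)/d_i with (m_0, d_0) = (0, 1). a_0 = floor(sqrt(59)) = 7, since 7^2 = 49 <= 59 < 64 = 8^2.
Iterate m_{i+1} = d_i*a_i - m_i, d_{i+1} = (59 - m_{i+1}^2)/d_i, a_{i+1} = floor((a_0 + m_{i+1})/d_{i+1}):
  m_1 = 1*7 - 0 = 7, d_1 = (59 - 7^2)/1 = 10/1 = 10, a_1 = floor((7 + 7)/10) = 1.
  m_2 = 10*1 - 7 = 3, d_2 = (59 - 3^2)/10 = 50/10 = 5, a_2 = floor((7 + 3)/5) = 2.
  m_3 = 5*2 - 3 = 7, d_3 = (59 - 7^2)/5 = 10/5 = 2, a_3 = floor((7 + 7)/2) = 7.
  m_4 = 2*7 - 7 = 7, d_4 = (59 - 7^2)/2 = 10/2 = 5, a_4 = floor((7 + 7)/5) = 2.
  m_5 = 5*2 - 7 = 3, d_5 = (59 - 3^2)/5 = 50/5 = 10, a_5 = floor((7 + 3)/10) = 1.
  m_6 = 10*1 - 3 = 7, d_6 = (59 - 7^2)/10 = 10/10 = 1, a_6 = floor((7 + 7)/1) = 14.
  m_7 = 1*14 - 7 = 7, d_7 = (59 - 7^2)/1 = 10/1 = 10: (m_7, d_7) = (m_1, d_1) = (7, 10), so from here the quotients repeat a_1, ..., a_6; the period length is 6.
Hence the expansion of sqrt(59) is a_0 = 7 followed by the repeating block 1, 2, 7, 2, 1, 14 (period 6).

[7; (1, 2, 7, 2, 1, 14)]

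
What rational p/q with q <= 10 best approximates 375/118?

Expand x = 375/118 as a continued fraction with the Euclidean algorithm:
  375 = 3*118 + 21, so a_0 = 3.
  118 = 5*21 + 13, so a_1 = 5.
  21 = 1*13 + 8, so a_2 = 1.
  13 = 1*8 + 5, so a_3 = 1.
  8 = 1*5 + 3, so a_4 = 1.
  5 = 1*3 + 2, so a_5 = 1.
  3 = 1*2 + 1, so a_6 = 1.
  2 = 2*1 + 0, so a_7 = 2.
so x = [3; 5, 1, 1, 1, 1, 1, 2].
Convergents (p_i = a_i*p_{i-1} + p_{i-2}, q_i = a_i*q_{i-1} + q_{i-2} with p_{-2}=0, p_{-1}=1, q_{-2}=1, q_{-1}=0), until the denominator exceeds 10:
  i=0: a_0=3, p_0 = 3*1 + 0 = 3, q_0 = 3*0 + 1 = 1.
  i=1: a_1=5, p_1 = 5*3 + 1 = 16, q_1 = 5*1 + 0 = 5.
  i=2: a_2=1, p_2 = 1*16 + 3 = 19, q_2 = 1*5 + 1 = 6.
  i=3: a_3=1, p_3 = 1*19 + 16 = 35, q_3 = 1*6 + 5 = 11.
q_3 = 11 > 10, so the last convergent with denominator <= 10 is p_2/q_2 = 19/6.
The closest fraction with denominator <= 10 is either p_2/q_2 or the intermediate fraction (k*p_2 + p_1)/(k*q_2 + q_1) with the largest k >= 1 whose denominator stays <= 10; these approach x as k grows, and every other convergent or intermediate fraction in range is farther away.
Largest k: floor((10 - q_1)/q_2) = floor((10 - 5)/6) = 0.
Since k = 0, no intermediate fraction beyond p_2/q_2 has denominator <= 10, so the convergent 19/6 is the closest (its error is |375*6 - 19*118|/(118*6) = 8/708).

19/6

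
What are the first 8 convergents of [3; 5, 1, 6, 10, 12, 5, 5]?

Using the convergent recurrence p_i = a_i*p_{i-1} + p_{i-2}, q_i = a_i*q_{i-1} + q_{i-2} with p_{-2}=0, p_{-1}=1, q_{-2}=1, q_{-1}=0:
  i=0: a_0=3, p_0 = 3*1 + 0 = 3, q_0 = 3*0 + 1 = 1.
  i=1: a_1=5, p_1 = 5*3 + 1 = 16, q_1 = 5*1 + 0 = 5.
  i=2: a_2=1, p_2 = 1*16 + 3 = 19, q_2 = 1*5 + 1 = 6.
  i=3: a_3=6, p_3 = 6*19 + 16 = 130, q_3 = 6*6 + 5 = 41.
  i=4: a_4=10, p_4 = 10*130 + 19 = 1319, q_4 = 10*41 + 6 = 416.
  i=5: a_5=12, p_5 = 12*1319 + 130 = 15958, q_5 = 12*416 + 41 = 5033.
  i=6: a_6=5, p_6 = 5*15958 + 1319 = 81109, q_6 = 5*5033 + 416 = 25581.
  i=7: a_7=5, p_7 = 5*81109 + 15958 = 421503, q_7 = 5*25581 + 5033 = 132938.

3/1, 16/5, 19/6, 130/41, 1319/416, 15958/5033, 81109/25581, 421503/132938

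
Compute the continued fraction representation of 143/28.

Run the Euclidean algorithm on 143 and 28; the successive quotients are the partial quotients a_0, a_1, ... (each step inverts the fractional part left over by the previous one):
  143 = 5*28 + 3, so a_0 = 5.
  28 = 9*3 + 1, so a_1 = 9.
  3 = 3*1 + 0, so a_2 = 3.
The remainder reaches 0 after 3 divisions, so the expansion has 3 partial quotients, read off in order.

[5; 9, 3]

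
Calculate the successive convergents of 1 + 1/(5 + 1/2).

Using the convergent recurrence p_i = a_i*p_{i-1} + p_{i-2}, q_i = a_i*q_{i-1} + q_{i-2} with p_{-2}=0, p_{-1}=1, q_{-2}=1, q_{-1}=0:
  i=0: a_0=1, p_0 = 1*1 + 0 = 1, q_0 = 1*0 + 1 = 1.
  i=1: a_1=5, p_1 = 5*1 + 1 = 6, q_1 = 5*1 + 0 = 5.
  i=2: a_2=2, p_2 = 2*6 + 1 = 13, q_2 = 2*5 + 1 = 11.

1/1, 6/5, 13/11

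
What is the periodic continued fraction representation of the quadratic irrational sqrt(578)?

Write x_i = (sqrt(578) + m_i)/d_i with (m_0, d_0) = (0, 1). a_0 = floor(sqrt(578)) = 24, since 24^2 = 576 <= 578 < 625 = 25^2.
Iterate m_{i+1} = d_i*a_i - m_i, d_{i+1} = (578 - m_{i+1}^2)/d_i, a_{i+1} = floor((a_0 + m_{i+1})/d_{i+1}):
  m_1 = 1*24 - 0 = 24, d_1 = (578 - 24^2)/1 = 2/1 = 2, a_1 = floor((24 + 24)/2) = 24.
  m_2 = 2*24 - 24 = 24, d_2 = (578 - 24^2)/2 = 2/2 = 1, a_2 = floor((24 + 24)/1) = 48.
  m_3 = 1*48 - 24 = 24, d_3 = (578 - 24^2)/1 = 2/1 = 2: (m_3, d_3) = (m_1, d_1) = (24, 2), so from here the quotients repeat a_1, a_2; the period length is 2.
Hence the expansion of sqrt(578) is a_0 = 24 followed by the repeating block 24, 48 (period 2).

[24; (24, 48)]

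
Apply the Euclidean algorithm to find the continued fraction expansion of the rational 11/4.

Run the Euclidean algorithm on 11 and 4; the successive quotients are the partial quotients a_0, a_1, ... (each step inverts the fractional part left over by the previous one):
  11 = 2*4 + 3, so a_0 = 2.
  4 = 1*3 + 1, so a_1 = 1.
  3 = 3*1 + 0, so a_2 = 3.
The remainder reaches 0 after 3 divisions, so the expansion has 3 partial quotients, read off in order.

[2; 1, 3]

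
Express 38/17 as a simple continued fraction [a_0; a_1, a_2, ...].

Run the Euclidean algorithm on 38 and 17; the successive quotients are the partial quotients a_0, a_1, ... (each step inverts the fractional part left over by the previous one):
  38 = 2*17 + 4, so a_0 = 2.
  17 = 4*4 + 1, so a_1 = 4.
  4 = 4*1 + 0, so a_2 = 4.
The remainder reaches 0 after 3 divisions, so the expansion has 3 partial quotients, read off in order.

[2; 4, 4]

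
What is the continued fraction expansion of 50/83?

Run the Euclidean algorithm on 50 and 83; the successive quotients are the partial quotients a_0, a_1, ... (each step inverts the fractional part left over by the previous one):
  50 = 0*83 + 50, so a_0 = 0.
  83 = 1*50 + 33, so a_1 = 1.
  50 = 1*33 + 17, so a_2 = 1.
  33 = 1*17 + 16, so a_3 = 1.
  17 = 1*16 + 1, so a_4 = 1.
  16 = 16*1 + 0, so a_5 = 16.
The remainder reaches 0 after 6 divisions, so the expansion has 6 partial quotients, read off in order.

[0; 1, 1, 1, 1, 16]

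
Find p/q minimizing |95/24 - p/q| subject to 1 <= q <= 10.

Expand x = 95/24 as a continued fraction with the Euclidean algorithm:
  95 = 3*24 + 23, so a_0 = 3.
  24 = 1*23 + 1, so a_1 = 1.
  23 = 23*1 + 0, so a_2 = 23.
so x = [3; 1, 23].
Convergents (p_i = a_i*p_{i-1} + p_{i-2}, q_i = a_i*q_{i-1} + q_{i-2} with p_{-2}=0, p_{-1}=1, q_{-2}=1, q_{-1}=0), until the denominator exceeds 10:
  i=0: a_0=3, p_0 = 3*1 + 0 = 3, q_0 = 3*0 + 1 = 1.
  i=1: a_1=1, p_1 = 1*3 + 1 = 4, q_1 = 1*1 + 0 = 1.
  i=2: a_2=23, p_2 = 23*4 + 3 = 95, q_2 = 23*1 + 1 = 24.
q_2 = 24 > 10, so the last convergent with denominator <= 10 is p_1/q_1 = 4/1.
The closest fraction with denominator <= 10 is either p_1/q_1 or the intermediate fraction (k*p_1 + p_0)/(k*q_1 + q_0) with the largest k >= 1 whose denominator stays <= 10; these approach x as k grows, and every other convergent or intermediate fraction in range is farther away.
Largest k: floor((10 - q_0)/q_1) = floor((10 - 1)/1) = 9.
That gives (9*4 + 3)/(9*1 + 1) = 39/10.
Compare the errors: |x - 4/1| = |95*1 - 4*24|/(24*1) = 1/24, and |x - 39/10| = |95*10 - 39*24|/(24*10) = 14/240.
Cross-multiplying, 1*240 = 240 < 336 = 14*24, so 1/24 is smaller: the convergent 4/1 is closer to x than 39/10.

4/1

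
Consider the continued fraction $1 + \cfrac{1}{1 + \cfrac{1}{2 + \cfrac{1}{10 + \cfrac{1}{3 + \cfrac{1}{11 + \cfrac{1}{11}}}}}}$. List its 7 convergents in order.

1/1, 2/1, 5/3, 52/31, 161/96, 1823/1087, 20214/12053

Using the convergent recurrence p_i = a_i*p_{i-1} + p_{i-2}, q_i = a_i*q_{i-1} + q_{i-2} with p_{-2}=0, p_{-1}=1, q_{-2}=1, q_{-1}=0:
  i=0: a_0=1, p_0 = 1*1 + 0 = 1, q_0 = 1*0 + 1 = 1.
  i=1: a_1=1, p_1 = 1*1 + 1 = 2, q_1 = 1*1 + 0 = 1.
  i=2: a_2=2, p_2 = 2*2 + 1 = 5, q_2 = 2*1 + 1 = 3.
  i=3: a_3=10, p_3 = 10*5 + 2 = 52, q_3 = 10*3 + 1 = 31.
  i=4: a_4=3, p_4 = 3*52 + 5 = 161, q_4 = 3*31 + 3 = 96.
  i=5: a_5=11, p_5 = 11*161 + 52 = 1823, q_5 = 11*96 + 31 = 1087.
  i=6: a_6=11, p_6 = 11*1823 + 161 = 20214, q_6 = 11*1087 + 96 = 12053.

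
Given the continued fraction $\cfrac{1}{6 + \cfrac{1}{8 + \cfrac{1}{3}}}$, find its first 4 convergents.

Using the convergent recurrence p_i = a_i*p_{i-1} + p_{i-2}, q_i = a_i*q_{i-1} + q_{i-2} with p_{-2}=0, p_{-1}=1, q_{-2}=1, q_{-1}=0:
  i=0: a_0=0, p_0 = 0*1 + 0 = 0, q_0 = 0*0 + 1 = 1.
  i=1: a_1=6, p_1 = 6*0 + 1 = 1, q_1 = 6*1 + 0 = 6.
  i=2: a_2=8, p_2 = 8*1 + 0 = 8, q_2 = 8*6 + 1 = 49.
  i=3: a_3=3, p_3 = 3*8 + 1 = 25, q_3 = 3*49 + 6 = 153.

0/1, 1/6, 8/49, 25/153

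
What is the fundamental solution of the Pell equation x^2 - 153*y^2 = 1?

First expand sqrt(153) as a continued fraction. With x_i = (sqrt(153) + m_i)/d_i and (m_0, d_0) = (0, 1): a_0 = floor(sqrt(153)) = 12, since 12^2 = 144 <= 153 < 169 = 13^2.
Iterate m_{i+1} = d_i*a_i - m_i, d_{i+1} = (153 - m_{i+1}^2)/d_i, a_{i+1} = floor((a_0 + m_{i+1})/d_{i+1}):
  m_1 = 1*12 - 0 = 12, d_1 = (153 - 12^2)/1 = 9/1 = 9, a_1 = floor((12 + 12)/9) = 2.
  m_2 = 9*2 - 12 = 6, d_2 = (153 - 6^2)/9 = 117/9 = 13, a_2 = floor((12 + 6)/13) = 1.
  m_3 = 13*1 - 6 = 7, d_3 = (153 - 7^2)/13 = 104/13 = 8, a_3 = floor((12 + 7)/8) = 2.
  m_4 = 8*2 - 7 = 9, d_4 = (153 - 9^2)/8 = 72/8 = 9, a_4 = floor((12 + 9)/9) = 2.
  m_5 = 9*2 - 9 = 9, d_5 = (153 - 9^2)/9 = 72/9 = 8, a_5 = floor((12 + 9)/8) = 2.
  m_6 = 8*2 - 9 = 7, d_6 = (153 - 7^2)/8 = 104/8 = 13, a_6 = floor((12 + 7)/13) = 1.
  m_7 = 13*1 - 7 = 6, d_7 = (153 - 6^2)/13 = 117/13 = 9, a_7 = floor((12 + 6)/9) = 2.
  m_8 = 9*2 - 6 = 12, d_8 = (153 - 12^2)/9 = 9/9 = 1, a_8 = floor((12 + 12)/1) = 24.
  m_9 = 1*24 - 12 = 12, d_9 = (153 - 12^2)/1 = 9/1 = 9: (m_9, d_9) = (m_1, d_1) = (12, 9), so from here the quotients repeat a_1, ..., a_8; the period length is 8.
So sqrt(153) = [12; (2, 1, 2, 2, 2, 1, 2, 24)] with period length k = 8.
k is even, so the fundamental solution of x^2 - 153y^2 = 1 is (p_{k-1}, q_{k-1}) = (p_7, q_7); compute convergents through index 7.
Convergents (p_i = a_i*p_{i-1} + p_{i-2}, q_i = a_i*q_{i-1} + q_{i-2} with p_{-2}=0, p_{-1}=1, q_{-2}=1, q_{-1}=0):
  i=0: a_0=12, p_0 = 12*1 + 0 = 12, q_0 = 12*0 + 1 = 1.
  i=1: a_1=2, p_1 = 2*12 + 1 = 25, q_1 = 2*1 + 0 = 2.
  i=2: a_2=1, p_2 = 1*25 + 12 = 37, q_2 = 1*2 + 1 = 3.
  i=3: a_3=2, p_3 = 2*37 + 25 = 99, q_3 = 2*3 + 2 = 8.
  i=4: a_4=2, p_4 = 2*99 + 37 = 235, q_4 = 2*8 + 3 = 19.
  i=5: a_5=2, p_5 = 2*235 + 99 = 569, q_5 = 2*19 + 8 = 46.
  i=6: a_6=1, p_6 = 1*569 + 235 = 804, q_6 = 1*46 + 19 = 65.
  i=7: a_7=2, p_7 = 2*804 + 569 = 2177, q_7 = 2*65 + 46 = 176.
Check: 2177^2 - 153*176^2 = 4739329 - 4739328 = 1, so (x, y) = (2177, 176) solves the equation, and by the theorem it is the least positive solution.

(x, y) = (2177, 176)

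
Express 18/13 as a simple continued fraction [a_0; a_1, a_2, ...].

Run the Euclidean algorithm on 18 and 13; the successive quotients are the partial quotients a_0, a_1, ... (each step inverts the fractional part left over by the previous one):
  18 = 1*13 + 5, so a_0 = 1.
  13 = 2*5 + 3, so a_1 = 2.
  5 = 1*3 + 2, so a_2 = 1.
  3 = 1*2 + 1, so a_3 = 1.
  2 = 2*1 + 0, so a_4 = 2.
The remainder reaches 0 after 5 divisions, so the expansion has 5 partial quotients, read off in order.

[1; 2, 1, 1, 2]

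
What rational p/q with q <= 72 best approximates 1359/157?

Expand x = 1359/157 as a continued fraction with the Euclidean algorithm:
  1359 = 8*157 + 103, so a_0 = 8.
  157 = 1*103 + 54, so a_1 = 1.
  103 = 1*54 + 49, so a_2 = 1.
  54 = 1*49 + 5, so a_3 = 1.
  49 = 9*5 + 4, so a_4 = 9.
  5 = 1*4 + 1, so a_5 = 1.
  4 = 4*1 + 0, so a_6 = 4.
so x = [8; 1, 1, 1, 9, 1, 4].
Convergents (p_i = a_i*p_{i-1} + p_{i-2}, q_i = a_i*q_{i-1} + q_{i-2} with p_{-2}=0, p_{-1}=1, q_{-2}=1, q_{-1}=0), until the denominator exceeds 72:
  i=0: a_0=8, p_0 = 8*1 + 0 = 8, q_0 = 8*0 + 1 = 1.
  i=1: a_1=1, p_1 = 1*8 + 1 = 9, q_1 = 1*1 + 0 = 1.
  i=2: a_2=1, p_2 = 1*9 + 8 = 17, q_2 = 1*1 + 1 = 2.
  i=3: a_3=1, p_3 = 1*17 + 9 = 26, q_3 = 1*2 + 1 = 3.
  i=4: a_4=9, p_4 = 9*26 + 17 = 251, q_4 = 9*3 + 2 = 29.
  i=5: a_5=1, p_5 = 1*251 + 26 = 277, q_5 = 1*29 + 3 = 32.
  i=6: a_6=4, p_6 = 4*277 + 251 = 1359, q_6 = 4*32 + 29 = 157.
q_6 = 157 > 72, so the last convergent with denominator <= 72 is p_5/q_5 = 277/32.
The closest fraction with denominator <= 72 is either p_5/q_5 or the intermediate fraction (k*p_5 + p_4)/(k*q_5 + q_4) with the largest k >= 1 whose denominator stays <= 72; these approach x as k grows, and every other convergent or intermediate fraction in range is farther away.
Largest k: floor((72 - q_4)/q_5) = floor((72 - 29)/32) = 1.
That gives (1*277 + 251)/(1*32 + 29) = 528/61.
Compare the errors: |x - 277/32| = |1359*32 - 277*157|/(157*32) = 1/5024, and |x - 528/61| = |1359*61 - 528*157|/(157*61) = 3/9577.
Cross-multiplying, 1*9577 = 9577 < 15072 = 3*5024, so 1/5024 is smaller: the convergent 277/32 is closer to x than 528/61.

277/32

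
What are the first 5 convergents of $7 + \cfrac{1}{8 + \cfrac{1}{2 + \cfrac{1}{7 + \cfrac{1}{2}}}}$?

Using the convergent recurrence p_i = a_i*p_{i-1} + p_{i-2}, q_i = a_i*q_{i-1} + q_{i-2} with p_{-2}=0, p_{-1}=1, q_{-2}=1, q_{-1}=0:
  i=0: a_0=7, p_0 = 7*1 + 0 = 7, q_0 = 7*0 + 1 = 1.
  i=1: a_1=8, p_1 = 8*7 + 1 = 57, q_1 = 8*1 + 0 = 8.
  i=2: a_2=2, p_2 = 2*57 + 7 = 121, q_2 = 2*8 + 1 = 17.
  i=3: a_3=7, p_3 = 7*121 + 57 = 904, q_3 = 7*17 + 8 = 127.
  i=4: a_4=2, p_4 = 2*904 + 121 = 1929, q_4 = 2*127 + 17 = 271.

7/1, 57/8, 121/17, 904/127, 1929/271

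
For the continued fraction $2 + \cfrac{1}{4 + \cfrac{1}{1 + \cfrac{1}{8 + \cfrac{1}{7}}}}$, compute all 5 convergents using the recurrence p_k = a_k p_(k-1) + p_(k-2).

Using the convergent recurrence p_i = a_i*p_{i-1} + p_{i-2}, q_i = a_i*q_{i-1} + q_{i-2} with p_{-2}=0, p_{-1}=1, q_{-2}=1, q_{-1}=0:
  i=0: a_0=2, p_0 = 2*1 + 0 = 2, q_0 = 2*0 + 1 = 1.
  i=1: a_1=4, p_1 = 4*2 + 1 = 9, q_1 = 4*1 + 0 = 4.
  i=2: a_2=1, p_2 = 1*9 + 2 = 11, q_2 = 1*4 + 1 = 5.
  i=3: a_3=8, p_3 = 8*11 + 9 = 97, q_3 = 8*5 + 4 = 44.
  i=4: a_4=7, p_4 = 7*97 + 11 = 690, q_4 = 7*44 + 5 = 313.

2/1, 9/4, 11/5, 97/44, 690/313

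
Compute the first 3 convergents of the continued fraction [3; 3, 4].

Using the convergent recurrence p_i = a_i*p_{i-1} + p_{i-2}, q_i = a_i*q_{i-1} + q_{i-2} with p_{-2}=0, p_{-1}=1, q_{-2}=1, q_{-1}=0:
  i=0: a_0=3, p_0 = 3*1 + 0 = 3, q_0 = 3*0 + 1 = 1.
  i=1: a_1=3, p_1 = 3*3 + 1 = 10, q_1 = 3*1 + 0 = 3.
  i=2: a_2=4, p_2 = 4*10 + 3 = 43, q_2 = 4*3 + 1 = 13.

3/1, 10/3, 43/13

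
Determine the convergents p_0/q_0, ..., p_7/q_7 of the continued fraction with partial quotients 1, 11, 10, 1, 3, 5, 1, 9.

1/1, 12/11, 121/111, 133/122, 520/477, 2733/2507, 3253/2984, 32010/29363

Using the convergent recurrence p_i = a_i*p_{i-1} + p_{i-2}, q_i = a_i*q_{i-1} + q_{i-2} with p_{-2}=0, p_{-1}=1, q_{-2}=1, q_{-1}=0:
  i=0: a_0=1, p_0 = 1*1 + 0 = 1, q_0 = 1*0 + 1 = 1.
  i=1: a_1=11, p_1 = 11*1 + 1 = 12, q_1 = 11*1 + 0 = 11.
  i=2: a_2=10, p_2 = 10*12 + 1 = 121, q_2 = 10*11 + 1 = 111.
  i=3: a_3=1, p_3 = 1*121 + 12 = 133, q_3 = 1*111 + 11 = 122.
  i=4: a_4=3, p_4 = 3*133 + 121 = 520, q_4 = 3*122 + 111 = 477.
  i=5: a_5=5, p_5 = 5*520 + 133 = 2733, q_5 = 5*477 + 122 = 2507.
  i=6: a_6=1, p_6 = 1*2733 + 520 = 3253, q_6 = 1*2507 + 477 = 2984.
  i=7: a_7=9, p_7 = 9*3253 + 2733 = 32010, q_7 = 9*2984 + 2507 = 29363.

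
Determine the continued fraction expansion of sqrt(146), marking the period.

[12; (12, 24)]

Write x_i = (sqrt(146) + m_i)/d_i with (m_0, d_0) = (0, 1). a_0 = floor(sqrt(146)) = 12, since 12^2 = 144 <= 146 < 169 = 13^2.
Iterate m_{i+1} = d_i*a_i - m_i, d_{i+1} = (146 - m_{i+1}^2)/d_i, a_{i+1} = floor((a_0 + m_{i+1})/d_{i+1}):
  m_1 = 1*12 - 0 = 12, d_1 = (146 - 12^2)/1 = 2/1 = 2, a_1 = floor((12 + 12)/2) = 12.
  m_2 = 2*12 - 12 = 12, d_2 = (146 - 12^2)/2 = 2/2 = 1, a_2 = floor((12 + 12)/1) = 24.
  m_3 = 1*24 - 12 = 12, d_3 = (146 - 12^2)/1 = 2/1 = 2: (m_3, d_3) = (m_1, d_1) = (12, 2), so from here the quotients repeat a_1, a_2; the period length is 2.
Hence the expansion of sqrt(146) is a_0 = 12 followed by the repeating block 12, 24 (period 2).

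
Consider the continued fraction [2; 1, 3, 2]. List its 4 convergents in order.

Using the convergent recurrence p_i = a_i*p_{i-1} + p_{i-2}, q_i = a_i*q_{i-1} + q_{i-2} with p_{-2}=0, p_{-1}=1, q_{-2}=1, q_{-1}=0:
  i=0: a_0=2, p_0 = 2*1 + 0 = 2, q_0 = 2*0 + 1 = 1.
  i=1: a_1=1, p_1 = 1*2 + 1 = 3, q_1 = 1*1 + 0 = 1.
  i=2: a_2=3, p_2 = 3*3 + 2 = 11, q_2 = 3*1 + 1 = 4.
  i=3: a_3=2, p_3 = 2*11 + 3 = 25, q_3 = 2*4 + 1 = 9.

2/1, 3/1, 11/4, 25/9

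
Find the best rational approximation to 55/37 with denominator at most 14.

Expand x = 55/37 as a continued fraction with the Euclidean algorithm:
  55 = 1*37 + 18, so a_0 = 1.
  37 = 2*18 + 1, so a_1 = 2.
  18 = 18*1 + 0, so a_2 = 18.
so x = [1; 2, 18].
Convergents (p_i = a_i*p_{i-1} + p_{i-2}, q_i = a_i*q_{i-1} + q_{i-2} with p_{-2}=0, p_{-1}=1, q_{-2}=1, q_{-1}=0), until the denominator exceeds 14:
  i=0: a_0=1, p_0 = 1*1 + 0 = 1, q_0 = 1*0 + 1 = 1.
  i=1: a_1=2, p_1 = 2*1 + 1 = 3, q_1 = 2*1 + 0 = 2.
  i=2: a_2=18, p_2 = 18*3 + 1 = 55, q_2 = 18*2 + 1 = 37.
q_2 = 37 > 14, so the last convergent with denominator <= 14 is p_1/q_1 = 3/2.
The closest fraction with denominator <= 14 is either p_1/q_1 or the intermediate fraction (k*p_1 + p_0)/(k*q_1 + q_0) with the largest k >= 1 whose denominator stays <= 14; these approach x as k grows, and every other convergent or intermediate fraction in range is farther away.
Largest k: floor((14 - q_0)/q_1) = floor((14 - 1)/2) = 6.
That gives (6*3 + 1)/(6*2 + 1) = 19/13.
Compare the errors: |x - 3/2| = |55*2 - 3*37|/(37*2) = 1/74, and |x - 19/13| = |55*13 - 19*37|/(37*13) = 12/481.
Cross-multiplying, 1*481 = 481 < 888 = 12*74, so 1/74 is smaller: the convergent 3/2 is closer to x than 19/13.

3/2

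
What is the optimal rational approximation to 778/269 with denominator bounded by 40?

Expand x = 778/269 as a continued fraction with the Euclidean algorithm:
  778 = 2*269 + 240, so a_0 = 2.
  269 = 1*240 + 29, so a_1 = 1.
  240 = 8*29 + 8, so a_2 = 8.
  29 = 3*8 + 5, so a_3 = 3.
  8 = 1*5 + 3, so a_4 = 1.
  5 = 1*3 + 2, so a_5 = 1.
  3 = 1*2 + 1, so a_6 = 1.
  2 = 2*1 + 0, so a_7 = 2.
so x = [2; 1, 8, 3, 1, 1, 1, 2].
Convergents (p_i = a_i*p_{i-1} + p_{i-2}, q_i = a_i*q_{i-1} + q_{i-2} with p_{-2}=0, p_{-1}=1, q_{-2}=1, q_{-1}=0), until the denominator exceeds 40:
  i=0: a_0=2, p_0 = 2*1 + 0 = 2, q_0 = 2*0 + 1 = 1.
  i=1: a_1=1, p_1 = 1*2 + 1 = 3, q_1 = 1*1 + 0 = 1.
  i=2: a_2=8, p_2 = 8*3 + 2 = 26, q_2 = 8*1 + 1 = 9.
  i=3: a_3=3, p_3 = 3*26 + 3 = 81, q_3 = 3*9 + 1 = 28.
  i=4: a_4=1, p_4 = 1*81 + 26 = 107, q_4 = 1*28 + 9 = 37.
  i=5: a_5=1, p_5 = 1*107 + 81 = 188, q_5 = 1*37 + 28 = 65.
q_5 = 65 > 40, so the last convergent with denominator <= 40 is p_4/q_4 = 107/37.
The closest fraction with denominator <= 40 is either p_4/q_4 or the intermediate fraction (k*p_4 + p_3)/(k*q_4 + q_3) with the largest k >= 1 whose denominator stays <= 40; these approach x as k grows, and every other convergent or intermediate fraction in range is farther away.
Largest k: floor((40 - q_3)/q_4) = floor((40 - 28)/37) = 0.
Since k = 0, no intermediate fraction beyond p_4/q_4 has denominator <= 40, so the convergent 107/37 is the closest (its error is |778*37 - 107*269|/(269*37) = 3/9953).

107/37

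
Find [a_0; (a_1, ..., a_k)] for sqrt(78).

[8; (1, 4, 1, 16)]

Write x_i = (sqrt(78) + m_i)/d_i with (m_0, d_0) = (0, 1). a_0 = floor(sqrt(78)) = 8, since 8^2 = 64 <= 78 < 81 = 9^2.
Iterate m_{i+1} = d_i*a_i - m_i, d_{i+1} = (78 - m_{i+1}^2)/d_i, a_{i+1} = floor((a_0 + m_{i+1})/d_{i+1}):
  m_1 = 1*8 - 0 = 8, d_1 = (78 - 8^2)/1 = 14/1 = 14, a_1 = floor((8 + 8)/14) = 1.
  m_2 = 14*1 - 8 = 6, d_2 = (78 - 6^2)/14 = 42/14 = 3, a_2 = floor((8 + 6)/3) = 4.
  m_3 = 3*4 - 6 = 6, d_3 = (78 - 6^2)/3 = 42/3 = 14, a_3 = floor((8 + 6)/14) = 1.
  m_4 = 14*1 - 6 = 8, d_4 = (78 - 8^2)/14 = 14/14 = 1, a_4 = floor((8 + 8)/1) = 16.
  m_5 = 1*16 - 8 = 8, d_5 = (78 - 8^2)/1 = 14/1 = 14: (m_5, d_5) = (m_1, d_1) = (8, 14), so from here the quotients repeat a_1, ..., a_4; the period length is 4.
Hence the expansion of sqrt(78) is a_0 = 8 followed by the repeating block 1, 4, 1, 16 (period 4).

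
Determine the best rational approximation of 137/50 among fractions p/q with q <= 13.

Expand x = 137/50 as a continued fraction with the Euclidean algorithm:
  137 = 2*50 + 37, so a_0 = 2.
  50 = 1*37 + 13, so a_1 = 1.
  37 = 2*13 + 11, so a_2 = 2.
  13 = 1*11 + 2, so a_3 = 1.
  11 = 5*2 + 1, so a_4 = 5.
  2 = 2*1 + 0, so a_5 = 2.
so x = [2; 1, 2, 1, 5, 2].
Convergents (p_i = a_i*p_{i-1} + p_{i-2}, q_i = a_i*q_{i-1} + q_{i-2} with p_{-2}=0, p_{-1}=1, q_{-2}=1, q_{-1}=0), until the denominator exceeds 13:
  i=0: a_0=2, p_0 = 2*1 + 0 = 2, q_0 = 2*0 + 1 = 1.
  i=1: a_1=1, p_1 = 1*2 + 1 = 3, q_1 = 1*1 + 0 = 1.
  i=2: a_2=2, p_2 = 2*3 + 2 = 8, q_2 = 2*1 + 1 = 3.
  i=3: a_3=1, p_3 = 1*8 + 3 = 11, q_3 = 1*3 + 1 = 4.
  i=4: a_4=5, p_4 = 5*11 + 8 = 63, q_4 = 5*4 + 3 = 23.
q_4 = 23 > 13, so the last convergent with denominator <= 13 is p_3/q_3 = 11/4.
The closest fraction with denominator <= 13 is either p_3/q_3 or the intermediate fraction (k*p_3 + p_2)/(k*q_3 + q_2) with the largest k >= 1 whose denominator stays <= 13; these approach x as k grows, and every other convergent or intermediate fraction in range is farther away.
Largest k: floor((13 - q_2)/q_3) = floor((13 - 3)/4) = 2.
That gives (2*11 + 8)/(2*4 + 3) = 30/11.
Compare the errors: |x - 11/4| = |137*4 - 11*50|/(50*4) = 2/200, and |x - 30/11| = |137*11 - 30*50|/(50*11) = 7/550.
Cross-multiplying, 2*550 = 1100 < 1400 = 7*200, so 2/200 is smaller: the convergent 11/4 is closer to x than 30/11.

11/4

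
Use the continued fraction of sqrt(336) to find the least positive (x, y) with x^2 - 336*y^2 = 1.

First expand sqrt(336) as a continued fraction. With x_i = (sqrt(336) + m_i)/d_i and (m_0, d_0) = (0, 1): a_0 = floor(sqrt(336)) = 18, since 18^2 = 324 <= 336 < 361 = 19^2.
Iterate m_{i+1} = d_i*a_i - m_i, d_{i+1} = (336 - m_{i+1}^2)/d_i, a_{i+1} = floor((a_0 + m_{i+1})/d_{i+1}):
  m_1 = 1*18 - 0 = 18, d_1 = (336 - 18^2)/1 = 12/1 = 12, a_1 = floor((18 + 18)/12) = 3.
  m_2 = 12*3 - 18 = 18, d_2 = (336 - 18^2)/12 = 12/12 = 1, a_2 = floor((18 + 18)/1) = 36.
  m_3 = 1*36 - 18 = 18, d_3 = (336 - 18^2)/1 = 12/1 = 12: (m_3, d_3) = (m_1, d_1) = (18, 12), so from here the quotients repeat a_1, a_2; the period length is 2.
So sqrt(336) = [18; (3, 36)] with period length k = 2.
k is even, so the fundamental solution of x^2 - 336y^2 = 1 is (p_{k-1}, q_{k-1}) = (p_1, q_1); compute convergents through index 1.
Convergents (p_i = a_i*p_{i-1} + p_{i-2}, q_i = a_i*q_{i-1} + q_{i-2} with p_{-2}=0, p_{-1}=1, q_{-2}=1, q_{-1}=0):
  i=0: a_0=18, p_0 = 18*1 + 0 = 18, q_0 = 18*0 + 1 = 1.
  i=1: a_1=3, p_1 = 3*18 + 1 = 55, q_1 = 3*1 + 0 = 3.
Check: 55^2 - 336*3^2 = 3025 - 3024 = 1, so (x, y) = (55, 3) solves the equation, and by the theorem it is the least positive solution.

(x, y) = (55, 3)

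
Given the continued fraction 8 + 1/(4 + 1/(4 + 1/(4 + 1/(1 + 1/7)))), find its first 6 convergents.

8/1, 33/4, 140/17, 593/72, 733/89, 5724/695

Using the convergent recurrence p_i = a_i*p_{i-1} + p_{i-2}, q_i = a_i*q_{i-1} + q_{i-2} with p_{-2}=0, p_{-1}=1, q_{-2}=1, q_{-1}=0:
  i=0: a_0=8, p_0 = 8*1 + 0 = 8, q_0 = 8*0 + 1 = 1.
  i=1: a_1=4, p_1 = 4*8 + 1 = 33, q_1 = 4*1 + 0 = 4.
  i=2: a_2=4, p_2 = 4*33 + 8 = 140, q_2 = 4*4 + 1 = 17.
  i=3: a_3=4, p_3 = 4*140 + 33 = 593, q_3 = 4*17 + 4 = 72.
  i=4: a_4=1, p_4 = 1*593 + 140 = 733, q_4 = 1*72 + 17 = 89.
  i=5: a_5=7, p_5 = 7*733 + 593 = 5724, q_5 = 7*89 + 72 = 695.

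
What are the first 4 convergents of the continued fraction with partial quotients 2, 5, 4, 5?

Using the convergent recurrence p_i = a_i*p_{i-1} + p_{i-2}, q_i = a_i*q_{i-1} + q_{i-2} with p_{-2}=0, p_{-1}=1, q_{-2}=1, q_{-1}=0:
  i=0: a_0=2, p_0 = 2*1 + 0 = 2, q_0 = 2*0 + 1 = 1.
  i=1: a_1=5, p_1 = 5*2 + 1 = 11, q_1 = 5*1 + 0 = 5.
  i=2: a_2=4, p_2 = 4*11 + 2 = 46, q_2 = 4*5 + 1 = 21.
  i=3: a_3=5, p_3 = 5*46 + 11 = 241, q_3 = 5*21 + 5 = 110.

2/1, 11/5, 46/21, 241/110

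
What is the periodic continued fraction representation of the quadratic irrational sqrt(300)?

Write x_i = (sqrt(300) + m_i)/d_i with (m_0, d_0) = (0, 1). a_0 = floor(sqrt(300)) = 17, since 17^2 = 289 <= 300 < 324 = 18^2.
Iterate m_{i+1} = d_i*a_i - m_i, d_{i+1} = (300 - m_{i+1}^2)/d_i, a_{i+1} = floor((a_0 + m_{i+1})/d_{i+1}):
  m_1 = 1*17 - 0 = 17, d_1 = (300 - 17^2)/1 = 11/1 = 11, a_1 = floor((17 + 17)/11) = 3.
  m_2 = 11*3 - 17 = 16, d_2 = (300 - 16^2)/11 = 44/11 = 4, a_2 = floor((17 + 16)/4) = 8.
  m_3 = 4*8 - 16 = 16, d_3 = (300 - 16^2)/4 = 44/4 = 11, a_3 = floor((17 + 16)/11) = 3.
  m_4 = 11*3 - 16 = 17, d_4 = (300 - 17^2)/11 = 11/11 = 1, a_4 = floor((17 + 17)/1) = 34.
  m_5 = 1*34 - 17 = 17, d_5 = (300 - 17^2)/1 = 11/1 = 11: (m_5, d_5) = (m_1, d_1) = (17, 11), so from here the quotients repeat a_1, ..., a_4; the period length is 4.
Hence the expansion of sqrt(300) is a_0 = 17 followed by the repeating block 3, 8, 3, 34 (period 4).

[17; (3, 8, 3, 34)]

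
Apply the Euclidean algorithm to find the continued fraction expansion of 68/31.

Run the Euclidean algorithm on 68 and 31; the successive quotients are the partial quotients a_0, a_1, ... (each step inverts the fractional part left over by the previous one):
  68 = 2*31 + 6, so a_0 = 2.
  31 = 5*6 + 1, so a_1 = 5.
  6 = 6*1 + 0, so a_2 = 6.
The remainder reaches 0 after 3 divisions, so the expansion has 3 partial quotients, read off in order.

[2; 5, 6]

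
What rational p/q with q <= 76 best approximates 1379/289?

167/35

Expand x = 1379/289 as a continued fraction with the Euclidean algorithm:
  1379 = 4*289 + 223, so a_0 = 4.
  289 = 1*223 + 66, so a_1 = 1.
  223 = 3*66 + 25, so a_2 = 3.
  66 = 2*25 + 16, so a_3 = 2.
  25 = 1*16 + 9, so a_4 = 1.
  16 = 1*9 + 7, so a_5 = 1.
  9 = 1*7 + 2, so a_6 = 1.
  7 = 3*2 + 1, so a_7 = 3.
  2 = 2*1 + 0, so a_8 = 2.
so x = [4; 1, 3, 2, 1, 1, 1, 3, 2].
Convergents (p_i = a_i*p_{i-1} + p_{i-2}, q_i = a_i*q_{i-1} + q_{i-2} with p_{-2}=0, p_{-1}=1, q_{-2}=1, q_{-1}=0), until the denominator exceeds 76:
  i=0: a_0=4, p_0 = 4*1 + 0 = 4, q_0 = 4*0 + 1 = 1.
  i=1: a_1=1, p_1 = 1*4 + 1 = 5, q_1 = 1*1 + 0 = 1.
  i=2: a_2=3, p_2 = 3*5 + 4 = 19, q_2 = 3*1 + 1 = 4.
  i=3: a_3=2, p_3 = 2*19 + 5 = 43, q_3 = 2*4 + 1 = 9.
  i=4: a_4=1, p_4 = 1*43 + 19 = 62, q_4 = 1*9 + 4 = 13.
  i=5: a_5=1, p_5 = 1*62 + 43 = 105, q_5 = 1*13 + 9 = 22.
  i=6: a_6=1, p_6 = 1*105 + 62 = 167, q_6 = 1*22 + 13 = 35.
  i=7: a_7=3, p_7 = 3*167 + 105 = 606, q_7 = 3*35 + 22 = 127.
q_7 = 127 > 76, so the last convergent with denominator <= 76 is p_6/q_6 = 167/35.
The closest fraction with denominator <= 76 is either p_6/q_6 or the intermediate fraction (k*p_6 + p_5)/(k*q_6 + q_5) with the largest k >= 1 whose denominator stays <= 76; these approach x as k grows, and every other convergent or intermediate fraction in range is farther away.
Largest k: floor((76 - q_5)/q_6) = floor((76 - 22)/35) = 1.
That gives (1*167 + 105)/(1*35 + 22) = 272/57.
Compare the errors: |x - 167/35| = |1379*35 - 167*289|/(289*35) = 2/10115, and |x - 272/57| = |1379*57 - 272*289|/(289*57) = 5/16473.
Cross-multiplying, 2*16473 = 32946 < 50575 = 5*10115, so 2/10115 is smaller: the convergent 167/35 is closer to x than 272/57.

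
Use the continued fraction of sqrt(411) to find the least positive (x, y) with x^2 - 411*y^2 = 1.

(x, y) = (49730, 2453)

First expand sqrt(411) as a continued fraction. With x_i = (sqrt(411) + m_i)/d_i and (m_0, d_0) = (0, 1): a_0 = floor(sqrt(411)) = 20, since 20^2 = 400 <= 411 < 441 = 21^2.
Iterate m_{i+1} = d_i*a_i - m_i, d_{i+1} = (411 - m_{i+1}^2)/d_i, a_{i+1} = floor((a_0 + m_{i+1})/d_{i+1}):
  m_1 = 1*20 - 0 = 20, d_1 = (411 - 20^2)/1 = 11/1 = 11, a_1 = floor((20 + 20)/11) = 3.
  m_2 = 11*3 - 20 = 13, d_2 = (411 - 13^2)/11 = 242/11 = 22, a_2 = floor((20 + 13)/22) = 1.
  m_3 = 22*1 - 13 = 9, d_3 = (411 - 9^2)/22 = 330/22 = 15, a_3 = floor((20 + 9)/15) = 1.
  m_4 = 15*1 - 9 = 6, d_4 = (411 - 6^2)/15 = 375/15 = 25, a_4 = floor((20 + 6)/25) = 1.
  m_5 = 25*1 - 6 = 19, d_5 = (411 - 19^2)/25 = 50/25 = 2, a_5 = floor((20 + 19)/2) = 19.
  m_6 = 2*19 - 19 = 19, d_6 = (411 - 19^2)/2 = 50/2 = 25, a_6 = floor((20 + 19)/25) = 1.
  m_7 = 25*1 - 19 = 6, d_7 = (411 - 6^2)/25 = 375/25 = 15, a_7 = floor((20 + 6)/15) = 1.
  m_8 = 15*1 - 6 = 9, d_8 = (411 - 9^2)/15 = 330/15 = 22, a_8 = floor((20 + 9)/22) = 1.
  m_9 = 22*1 - 9 = 13, d_9 = (411 - 13^2)/22 = 242/22 = 11, a_9 = floor((20 + 13)/11) = 3.
  m_10 = 11*3 - 13 = 20, d_10 = (411 - 20^2)/11 = 11/11 = 1, a_10 = floor((20 + 20)/1) = 40.
  m_11 = 1*40 - 20 = 20, d_11 = (411 - 20^2)/1 = 11/1 = 11: (m_11, d_11) = (m_1, d_1) = (20, 11), so from here the quotients repeat a_1, ..., a_10; the period length is 10.
So sqrt(411) = [20; (3, 1, 1, 1, 19, 1, 1, 1, 3, 40)] with period length k = 10.
k is even, so the fundamental solution of x^2 - 411y^2 = 1 is (p_{k-1}, q_{k-1}) = (p_9, q_9); compute convergents through index 9.
Convergents (p_i = a_i*p_{i-1} + p_{i-2}, q_i = a_i*q_{i-1} + q_{i-2} with p_{-2}=0, p_{-1}=1, q_{-2}=1, q_{-1}=0):
  i=0: a_0=20, p_0 = 20*1 + 0 = 20, q_0 = 20*0 + 1 = 1.
  i=1: a_1=3, p_1 = 3*20 + 1 = 61, q_1 = 3*1 + 0 = 3.
  i=2: a_2=1, p_2 = 1*61 + 20 = 81, q_2 = 1*3 + 1 = 4.
  i=3: a_3=1, p_3 = 1*81 + 61 = 142, q_3 = 1*4 + 3 = 7.
  i=4: a_4=1, p_4 = 1*142 + 81 = 223, q_4 = 1*7 + 4 = 11.
  i=5: a_5=19, p_5 = 19*223 + 142 = 4379, q_5 = 19*11 + 7 = 216.
  i=6: a_6=1, p_6 = 1*4379 + 223 = 4602, q_6 = 1*216 + 11 = 227.
  i=7: a_7=1, p_7 = 1*4602 + 4379 = 8981, q_7 = 1*227 + 216 = 443.
  i=8: a_8=1, p_8 = 1*8981 + 4602 = 13583, q_8 = 1*443 + 227 = 670.
  i=9: a_9=3, p_9 = 3*13583 + 8981 = 49730, q_9 = 3*670 + 443 = 2453.
Check: 49730^2 - 411*2453^2 = 2473072900 - 2473072899 = 1, so (x, y) = (49730, 2453) solves the equation, and by the theorem it is the least positive solution.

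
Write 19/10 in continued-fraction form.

Run the Euclidean algorithm on 19 and 10; the successive quotients are the partial quotients a_0, a_1, ... (each step inverts the fractional part left over by the previous one):
  19 = 1*10 + 9, so a_0 = 1.
  10 = 1*9 + 1, so a_1 = 1.
  9 = 9*1 + 0, so a_2 = 9.
The remainder reaches 0 after 3 divisions, so the expansion has 3 partial quotients, read off in order.

[1; 1, 9]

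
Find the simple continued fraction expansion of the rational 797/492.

Run the Euclidean algorithm on 797 and 492; the successive quotients are the partial quotients a_0, a_1, ... (each step inverts the fractional part left over by the previous one):
  797 = 1*492 + 305, so a_0 = 1.
  492 = 1*305 + 187, so a_1 = 1.
  305 = 1*187 + 118, so a_2 = 1.
  187 = 1*118 + 69, so a_3 = 1.
  118 = 1*69 + 49, so a_4 = 1.
  69 = 1*49 + 20, so a_5 = 1.
  49 = 2*20 + 9, so a_6 = 2.
  20 = 2*9 + 2, so a_7 = 2.
  9 = 4*2 + 1, so a_8 = 4.
  2 = 2*1 + 0, so a_9 = 2.
The remainder reaches 0 after 10 divisions, so the expansion has 10 partial quotients, read off in order.

[1; 1, 1, 1, 1, 1, 2, 2, 4, 2]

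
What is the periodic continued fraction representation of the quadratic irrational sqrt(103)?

[10; (6, 1, 2, 1, 1, 9, 1, 1, 2, 1, 6, 20)]

Write x_i = (sqrt(103) + m_i)/d_i with (m_0, d_0) = (0, 1). a_0 = floor(sqrt(103)) = 10, since 10^2 = 100 <= 103 < 121 = 11^2.
Iterate m_{i+1} = d_i*a_i - m_i, d_{i+1} = (103 - m_{i+1}^2)/d_i, a_{i+1} = floor((a_0 + m_{i+1})/d_{i+1}):
  m_1 = 1*10 - 0 = 10, d_1 = (103 - 10^2)/1 = 3/1 = 3, a_1 = floor((10 + 10)/3) = 6.
  m_2 = 3*6 - 10 = 8, d_2 = (103 - 8^2)/3 = 39/3 = 13, a_2 = floor((10 + 8)/13) = 1.
  m_3 = 13*1 - 8 = 5, d_3 = (103 - 5^2)/13 = 78/13 = 6, a_3 = floor((10 + 5)/6) = 2.
  m_4 = 6*2 - 5 = 7, d_4 = (103 - 7^2)/6 = 54/6 = 9, a_4 = floor((10 + 7)/9) = 1.
  m_5 = 9*1 - 7 = 2, d_5 = (103 - 2^2)/9 = 99/9 = 11, a_5 = floor((10 + 2)/11) = 1.
  m_6 = 11*1 - 2 = 9, d_6 = (103 - 9^2)/11 = 22/11 = 2, a_6 = floor((10 + 9)/2) = 9.
  m_7 = 2*9 - 9 = 9, d_7 = (103 - 9^2)/2 = 22/2 = 11, a_7 = floor((10 + 9)/11) = 1.
  m_8 = 11*1 - 9 = 2, d_8 = (103 - 2^2)/11 = 99/11 = 9, a_8 = floor((10 + 2)/9) = 1.
  m_9 = 9*1 - 2 = 7, d_9 = (103 - 7^2)/9 = 54/9 = 6, a_9 = floor((10 + 7)/6) = 2.
  m_10 = 6*2 - 7 = 5, d_10 = (103 - 5^2)/6 = 78/6 = 13, a_10 = floor((10 + 5)/13) = 1.
  m_11 = 13*1 - 5 = 8, d_11 = (103 - 8^2)/13 = 39/13 = 3, a_11 = floor((10 + 8)/3) = 6.
  m_12 = 3*6 - 8 = 10, d_12 = (103 - 10^2)/3 = 3/3 = 1, a_12 = floor((10 + 10)/1) = 20.
  m_13 = 1*20 - 10 = 10, d_13 = (103 - 10^2)/1 = 3/1 = 3: (m_13, d_13) = (m_1, d_1) = (10, 3), so from here the quotients repeat a_1, ..., a_12; the period length is 12.
Hence the expansion of sqrt(103) is a_0 = 10 followed by the repeating block 6, 1, 2, 1, 1, 9, 1, 1, 2, 1, 6, 20 (period 12).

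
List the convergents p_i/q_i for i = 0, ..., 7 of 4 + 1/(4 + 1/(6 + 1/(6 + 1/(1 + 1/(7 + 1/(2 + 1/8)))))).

Using the convergent recurrence p_i = a_i*p_{i-1} + p_{i-2}, q_i = a_i*q_{i-1} + q_{i-2} with p_{-2}=0, p_{-1}=1, q_{-2}=1, q_{-1}=0:
  i=0: a_0=4, p_0 = 4*1 + 0 = 4, q_0 = 4*0 + 1 = 1.
  i=1: a_1=4, p_1 = 4*4 + 1 = 17, q_1 = 4*1 + 0 = 4.
  i=2: a_2=6, p_2 = 6*17 + 4 = 106, q_2 = 6*4 + 1 = 25.
  i=3: a_3=6, p_3 = 6*106 + 17 = 653, q_3 = 6*25 + 4 = 154.
  i=4: a_4=1, p_4 = 1*653 + 106 = 759, q_4 = 1*154 + 25 = 179.
  i=5: a_5=7, p_5 = 7*759 + 653 = 5966, q_5 = 7*179 + 154 = 1407.
  i=6: a_6=2, p_6 = 2*5966 + 759 = 12691, q_6 = 2*1407 + 179 = 2993.
  i=7: a_7=8, p_7 = 8*12691 + 5966 = 107494, q_7 = 8*2993 + 1407 = 25351.

4/1, 17/4, 106/25, 653/154, 759/179, 5966/1407, 12691/2993, 107494/25351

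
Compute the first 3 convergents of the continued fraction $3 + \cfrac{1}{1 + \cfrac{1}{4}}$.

3/1, 4/1, 19/5

Using the convergent recurrence p_i = a_i*p_{i-1} + p_{i-2}, q_i = a_i*q_{i-1} + q_{i-2} with p_{-2}=0, p_{-1}=1, q_{-2}=1, q_{-1}=0:
  i=0: a_0=3, p_0 = 3*1 + 0 = 3, q_0 = 3*0 + 1 = 1.
  i=1: a_1=1, p_1 = 1*3 + 1 = 4, q_1 = 1*1 + 0 = 1.
  i=2: a_2=4, p_2 = 4*4 + 3 = 19, q_2 = 4*1 + 1 = 5.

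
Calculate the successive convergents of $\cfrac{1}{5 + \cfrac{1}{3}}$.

Using the convergent recurrence p_i = a_i*p_{i-1} + p_{i-2}, q_i = a_i*q_{i-1} + q_{i-2} with p_{-2}=0, p_{-1}=1, q_{-2}=1, q_{-1}=0:
  i=0: a_0=0, p_0 = 0*1 + 0 = 0, q_0 = 0*0 + 1 = 1.
  i=1: a_1=5, p_1 = 5*0 + 1 = 1, q_1 = 5*1 + 0 = 5.
  i=2: a_2=3, p_2 = 3*1 + 0 = 3, q_2 = 3*5 + 1 = 16.

0/1, 1/5, 3/16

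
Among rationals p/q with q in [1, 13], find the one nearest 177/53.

Expand x = 177/53 as a continued fraction with the Euclidean algorithm:
  177 = 3*53 + 18, so a_0 = 3.
  53 = 2*18 + 17, so a_1 = 2.
  18 = 1*17 + 1, so a_2 = 1.
  17 = 17*1 + 0, so a_3 = 17.
so x = [3; 2, 1, 17].
Convergents (p_i = a_i*p_{i-1} + p_{i-2}, q_i = a_i*q_{i-1} + q_{i-2} with p_{-2}=0, p_{-1}=1, q_{-2}=1, q_{-1}=0), until the denominator exceeds 13:
  i=0: a_0=3, p_0 = 3*1 + 0 = 3, q_0 = 3*0 + 1 = 1.
  i=1: a_1=2, p_1 = 2*3 + 1 = 7, q_1 = 2*1 + 0 = 2.
  i=2: a_2=1, p_2 = 1*7 + 3 = 10, q_2 = 1*2 + 1 = 3.
  i=3: a_3=17, p_3 = 17*10 + 7 = 177, q_3 = 17*3 + 2 = 53.
q_3 = 53 > 13, so the last convergent with denominator <= 13 is p_2/q_2 = 10/3.
The closest fraction with denominator <= 13 is either p_2/q_2 or the intermediate fraction (k*p_2 + p_1)/(k*q_2 + q_1) with the largest k >= 1 whose denominator stays <= 13; these approach x as k grows, and every other convergent or intermediate fraction in range is farther away.
Largest k: floor((13 - q_1)/q_2) = floor((13 - 2)/3) = 3.
That gives (3*10 + 7)/(3*3 + 2) = 37/11.
Compare the errors: |x - 10/3| = |177*3 - 10*53|/(53*3) = 1/159, and |x - 37/11| = |177*11 - 37*53|/(53*11) = 14/583.
Cross-multiplying, 1*583 = 583 < 2226 = 14*159, so 1/159 is smaller: the convergent 10/3 is closer to x than 37/11.

10/3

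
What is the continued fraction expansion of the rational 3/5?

[0; 1, 1, 2]

Run the Euclidean algorithm on 3 and 5; the successive quotients are the partial quotients a_0, a_1, ... (each step inverts the fractional part left over by the previous one):
  3 = 0*5 + 3, so a_0 = 0.
  5 = 1*3 + 2, so a_1 = 1.
  3 = 1*2 + 1, so a_2 = 1.
  2 = 2*1 + 0, so a_3 = 2.
The remainder reaches 0 after 4 divisions, so the expansion has 4 partial quotients, read off in order.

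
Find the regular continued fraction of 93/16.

Run the Euclidean algorithm on 93 and 16; the successive quotients are the partial quotients a_0, a_1, ... (each step inverts the fractional part left over by the previous one):
  93 = 5*16 + 13, so a_0 = 5.
  16 = 1*13 + 3, so a_1 = 1.
  13 = 4*3 + 1, so a_2 = 4.
  3 = 3*1 + 0, so a_3 = 3.
The remainder reaches 0 after 4 divisions, so the expansion has 4 partial quotients, read off in order.

[5; 1, 4, 3]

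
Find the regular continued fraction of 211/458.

[0; 2, 5, 1, 6, 5]

Run the Euclidean algorithm on 211 and 458; the successive quotients are the partial quotients a_0, a_1, ... (each step inverts the fractional part left over by the previous one):
  211 = 0*458 + 211, so a_0 = 0.
  458 = 2*211 + 36, so a_1 = 2.
  211 = 5*36 + 31, so a_2 = 5.
  36 = 1*31 + 5, so a_3 = 1.
  31 = 6*5 + 1, so a_4 = 6.
  5 = 5*1 + 0, so a_5 = 5.
The remainder reaches 0 after 6 divisions, so the expansion has 6 partial quotients, read off in order.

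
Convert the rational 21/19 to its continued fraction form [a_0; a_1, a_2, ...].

[1; 9, 2]

Run the Euclidean algorithm on 21 and 19; the successive quotients are the partial quotients a_0, a_1, ... (each step inverts the fractional part left over by the previous one):
  21 = 1*19 + 2, so a_0 = 1.
  19 = 9*2 + 1, so a_1 = 9.
  2 = 2*1 + 0, so a_2 = 2.
The remainder reaches 0 after 3 divisions, so the expansion has 3 partial quotients, read off in order.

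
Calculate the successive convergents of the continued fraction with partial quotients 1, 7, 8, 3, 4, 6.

Using the convergent recurrence p_i = a_i*p_{i-1} + p_{i-2}, q_i = a_i*q_{i-1} + q_{i-2} with p_{-2}=0, p_{-1}=1, q_{-2}=1, q_{-1}=0:
  i=0: a_0=1, p_0 = 1*1 + 0 = 1, q_0 = 1*0 + 1 = 1.
  i=1: a_1=7, p_1 = 7*1 + 1 = 8, q_1 = 7*1 + 0 = 7.
  i=2: a_2=8, p_2 = 8*8 + 1 = 65, q_2 = 8*7 + 1 = 57.
  i=3: a_3=3, p_3 = 3*65 + 8 = 203, q_3 = 3*57 + 7 = 178.
  i=4: a_4=4, p_4 = 4*203 + 65 = 877, q_4 = 4*178 + 57 = 769.
  i=5: a_5=6, p_5 = 6*877 + 203 = 5465, q_5 = 6*769 + 178 = 4792.

1/1, 8/7, 65/57, 203/178, 877/769, 5465/4792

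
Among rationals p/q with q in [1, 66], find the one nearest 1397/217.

103/16

Expand x = 1397/217 as a continued fraction with the Euclidean algorithm:
  1397 = 6*217 + 95, so a_0 = 6.
  217 = 2*95 + 27, so a_1 = 2.
  95 = 3*27 + 14, so a_2 = 3.
  27 = 1*14 + 13, so a_3 = 1.
  14 = 1*13 + 1, so a_4 = 1.
  13 = 13*1 + 0, so a_5 = 13.
so x = [6; 2, 3, 1, 1, 13].
Convergents (p_i = a_i*p_{i-1} + p_{i-2}, q_i = a_i*q_{i-1} + q_{i-2} with p_{-2}=0, p_{-1}=1, q_{-2}=1, q_{-1}=0), until the denominator exceeds 66:
  i=0: a_0=6, p_0 = 6*1 + 0 = 6, q_0 = 6*0 + 1 = 1.
  i=1: a_1=2, p_1 = 2*6 + 1 = 13, q_1 = 2*1 + 0 = 2.
  i=2: a_2=3, p_2 = 3*13 + 6 = 45, q_2 = 3*2 + 1 = 7.
  i=3: a_3=1, p_3 = 1*45 + 13 = 58, q_3 = 1*7 + 2 = 9.
  i=4: a_4=1, p_4 = 1*58 + 45 = 103, q_4 = 1*9 + 7 = 16.
  i=5: a_5=13, p_5 = 13*103 + 58 = 1397, q_5 = 13*16 + 9 = 217.
q_5 = 217 > 66, so the last convergent with denominator <= 66 is p_4/q_4 = 103/16.
The closest fraction with denominator <= 66 is either p_4/q_4 or the intermediate fraction (k*p_4 + p_3)/(k*q_4 + q_3) with the largest k >= 1 whose denominator stays <= 66; these approach x as k grows, and every other convergent or intermediate fraction in range is farther away.
Largest k: floor((66 - q_3)/q_4) = floor((66 - 9)/16) = 3.
That gives (3*103 + 58)/(3*16 + 9) = 367/57.
Compare the errors: |x - 103/16| = |1397*16 - 103*217|/(217*16) = 1/3472, and |x - 367/57| = |1397*57 - 367*217|/(217*57) = 10/12369.
Cross-multiplying, 1*12369 = 12369 < 34720 = 10*3472, so 1/3472 is smaller: the convergent 103/16 is closer to x than 367/57.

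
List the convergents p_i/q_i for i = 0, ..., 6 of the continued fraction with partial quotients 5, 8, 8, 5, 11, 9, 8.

Using the convergent recurrence p_i = a_i*p_{i-1} + p_{i-2}, q_i = a_i*q_{i-1} + q_{i-2} with p_{-2}=0, p_{-1}=1, q_{-2}=1, q_{-1}=0:
  i=0: a_0=5, p_0 = 5*1 + 0 = 5, q_0 = 5*0 + 1 = 1.
  i=1: a_1=8, p_1 = 8*5 + 1 = 41, q_1 = 8*1 + 0 = 8.
  i=2: a_2=8, p_2 = 8*41 + 5 = 333, q_2 = 8*8 + 1 = 65.
  i=3: a_3=5, p_3 = 5*333 + 41 = 1706, q_3 = 5*65 + 8 = 333.
  i=4: a_4=11, p_4 = 11*1706 + 333 = 19099, q_4 = 11*333 + 65 = 3728.
  i=5: a_5=9, p_5 = 9*19099 + 1706 = 173597, q_5 = 9*3728 + 333 = 33885.
  i=6: a_6=8, p_6 = 8*173597 + 19099 = 1407875, q_6 = 8*33885 + 3728 = 274808.

5/1, 41/8, 333/65, 1706/333, 19099/3728, 173597/33885, 1407875/274808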